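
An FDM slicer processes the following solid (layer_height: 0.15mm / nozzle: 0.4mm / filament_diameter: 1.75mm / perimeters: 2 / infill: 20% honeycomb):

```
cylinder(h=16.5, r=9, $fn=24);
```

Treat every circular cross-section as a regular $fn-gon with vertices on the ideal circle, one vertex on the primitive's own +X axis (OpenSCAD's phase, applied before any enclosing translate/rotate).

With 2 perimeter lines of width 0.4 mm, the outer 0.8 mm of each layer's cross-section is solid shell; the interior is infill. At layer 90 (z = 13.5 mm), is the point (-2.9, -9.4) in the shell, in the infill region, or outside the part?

outside

At z = 13.5 mm: the cylinder: section is a regular 24-gon, circumradius r=9. Overall, the cross-section is a single solid region. The nearest boundary edge runs (-4.50, -7.79)→(-2.33, -8.69); distance from the point to it = 0.87 mm. The point is not inside any of the regions above, so it lies outside the cross-section (0.87 mm from the nearest boundary).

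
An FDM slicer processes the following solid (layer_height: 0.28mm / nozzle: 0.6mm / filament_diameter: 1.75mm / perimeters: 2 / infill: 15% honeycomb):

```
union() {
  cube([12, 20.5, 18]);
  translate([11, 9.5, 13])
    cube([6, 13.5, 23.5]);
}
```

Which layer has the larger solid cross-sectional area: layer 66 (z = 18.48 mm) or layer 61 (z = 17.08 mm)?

layer 61 (z = 17.08 mm)

Layer 66 (z = 18.48): the cube is not intersected at this z (z outside [0, 18]); the 6×13.5 cube at (11, 9.5) contributes its full rectangle (area 81.00 mm²); Combining (union): only the 6×13.5 cube at (11, 9.5) is present, so the union is just that shape — area = 81.00 mm². So its area = 81.00 mm². Layer 61 (z = 17.08): the cube (footprint 12×20.5) is included at this height (area 246.00 mm²); the 6×13.5 cube at (11, 9.5) contributes its full rectangle (area 81.00 mm²); Combining (union): the regions partially overlap — summed areas 327.00 mm² minus the doubly-counted overlap 11.00 mm² gives 316.00 mm² — area = 316.00 mm². So its area = 316.00 mm². Layer 61 is larger (316.00 vs 81.00 mm²).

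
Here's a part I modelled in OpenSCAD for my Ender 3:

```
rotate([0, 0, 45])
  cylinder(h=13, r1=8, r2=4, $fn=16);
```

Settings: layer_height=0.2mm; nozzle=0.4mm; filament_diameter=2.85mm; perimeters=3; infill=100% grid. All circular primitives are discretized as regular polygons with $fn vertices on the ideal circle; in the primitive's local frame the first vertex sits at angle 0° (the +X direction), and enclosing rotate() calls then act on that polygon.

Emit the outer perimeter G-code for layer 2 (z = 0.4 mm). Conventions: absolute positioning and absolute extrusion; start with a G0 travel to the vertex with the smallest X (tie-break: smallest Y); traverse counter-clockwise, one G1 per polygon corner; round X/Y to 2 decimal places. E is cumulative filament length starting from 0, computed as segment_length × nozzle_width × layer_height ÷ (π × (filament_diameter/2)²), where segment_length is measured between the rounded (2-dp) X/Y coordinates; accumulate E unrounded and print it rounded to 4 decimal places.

G0 X-7.88 Y0.00 Z0.40
G1 X-7.28 Y-3.01 E0.0385
G1 X-5.57 Y-5.57 E0.0771
G1 X-3.01 Y-7.28 E0.1157
G1 X0.00 Y-7.88 E0.1542
G1 X3.01 Y-7.28 E0.1927
G1 X5.57 Y-5.57 E0.2313
G1 X7.28 Y-3.01 E0.2699
G1 X7.88 Y0.00 E0.3084
G1 X7.28 Y3.01 E0.3469
G1 X5.57 Y5.57 E0.3855
G1 X3.01 Y7.28 E0.4241
G1 X0.00 Y7.88 E0.4626
G1 X-3.01 Y7.28 E0.5011
G1 X-5.57 Y5.57 E0.5397
G1 X-7.28 Y3.01 E0.5783
G1 X-7.88 Y0.00 E0.6168

At z = 0.4 mm: the cone contributes a regular 16-gon of circumradius 7.877 (interpolated between r1=8 and r2=4 at t=0.031); (rotated 45° about Z; rotation is an isometry so areas/perimeters/island counts are preserved). The outline is a single polygon with 16 vertices. Extrusion per mm of travel: 0.4 × 0.2 / (π × 1.425²) = 0.012540. Accumulating E over each segment gives final E = 0.6168.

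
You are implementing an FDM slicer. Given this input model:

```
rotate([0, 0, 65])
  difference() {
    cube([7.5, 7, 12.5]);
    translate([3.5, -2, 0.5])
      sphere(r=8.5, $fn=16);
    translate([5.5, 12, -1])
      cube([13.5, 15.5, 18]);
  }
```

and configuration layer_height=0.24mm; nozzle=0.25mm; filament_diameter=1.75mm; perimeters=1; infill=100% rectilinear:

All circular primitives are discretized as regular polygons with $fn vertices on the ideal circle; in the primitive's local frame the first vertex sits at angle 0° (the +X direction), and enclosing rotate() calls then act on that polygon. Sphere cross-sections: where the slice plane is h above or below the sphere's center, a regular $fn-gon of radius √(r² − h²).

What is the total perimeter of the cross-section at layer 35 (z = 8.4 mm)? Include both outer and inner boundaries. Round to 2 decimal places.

29.69 mm

At z = 8.4 mm: the cube (footprint 7.5×7) is included at this height (perimeter 29.00 mm); the r=8.5 sphere at (3.5, -2) slices to a regular 16-gon of circumradius 3.137 (√(r²−h²) with h=7.9 from center) (perimeter = 2·16·3.137·sin(180°/16) = 19.58 mm); the cube at (5.5, 12) is present — its section is the full 13.5×15.5 rectangle (perimeter 58.00 mm); Subtracting the remaining from the first: starting from the 7.5×7 cube, the r=8.5 sphere at (3.5, -2) partially overlaps it — only the 3.61 mm² overlap (of its 30.12 mm²) is removed, clipping the outline; the 13.5×15.5 cube at (5.5, 12) misses the remaining region (no effect) — boundary = 29.69 mm; (whole slice rotated 65° about Z — lengths, areas and connectivity unchanged). Overall, the cross-section is a single solid region. Total boundary length (outer) = 29.69 mm.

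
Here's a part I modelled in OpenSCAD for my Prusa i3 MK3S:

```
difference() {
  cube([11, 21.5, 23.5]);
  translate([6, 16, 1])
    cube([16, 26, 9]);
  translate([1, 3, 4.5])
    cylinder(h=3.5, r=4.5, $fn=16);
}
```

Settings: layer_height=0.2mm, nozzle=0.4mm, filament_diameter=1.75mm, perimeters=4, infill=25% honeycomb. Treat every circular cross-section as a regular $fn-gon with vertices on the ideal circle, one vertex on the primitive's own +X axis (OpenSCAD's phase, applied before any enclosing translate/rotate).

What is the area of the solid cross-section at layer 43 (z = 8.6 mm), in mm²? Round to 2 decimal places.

209.00 mm²

At z = 8.6 mm: the 11×21.5 cube contributes its full rectangle (area 236.50 mm²); the cube at (6, 16) is present — its section is the full 16×26 rectangle (area 416.00 mm²); the cylinder at (1, 3) is not intersected at this z (z outside [4.5, 8]); After the difference (first − rest): starting from the 11×21.5 cube (236.50 mm²), the 16×26 cube at (6, 16) partially overlaps it — only the 27.50 mm² overlap (of its 416.00 mm²) is removed, clipping the outline — area = 209.00 mm². Overall, the cross-section is a single solid region. Net area = 209.00 mm².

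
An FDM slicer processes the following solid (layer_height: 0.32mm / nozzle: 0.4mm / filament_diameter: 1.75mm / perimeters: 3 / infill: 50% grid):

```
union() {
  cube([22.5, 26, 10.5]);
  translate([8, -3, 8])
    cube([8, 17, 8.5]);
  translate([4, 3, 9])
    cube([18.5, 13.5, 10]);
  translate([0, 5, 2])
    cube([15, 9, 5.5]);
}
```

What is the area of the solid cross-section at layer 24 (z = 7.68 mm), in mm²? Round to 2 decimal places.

At z = 7.68 mm: the cube is present — its section is the full 22.5×26 rectangle (area 585.00 mm²); the cube at (8, -3) is not intersected at this z (z outside [8, 16.5]); the cube at (4, 3) does not reach this height (z outside [9, 19]); the cube at (0, 5) is not intersected at this z (z outside [2, 7.5]); Taking the union: only the 22.5×26 cube is present, so the union is just that shape — area = 585.00 mm². Overall, the cross-section is a single solid region. Net area = 585.00 mm².

585.00 mm²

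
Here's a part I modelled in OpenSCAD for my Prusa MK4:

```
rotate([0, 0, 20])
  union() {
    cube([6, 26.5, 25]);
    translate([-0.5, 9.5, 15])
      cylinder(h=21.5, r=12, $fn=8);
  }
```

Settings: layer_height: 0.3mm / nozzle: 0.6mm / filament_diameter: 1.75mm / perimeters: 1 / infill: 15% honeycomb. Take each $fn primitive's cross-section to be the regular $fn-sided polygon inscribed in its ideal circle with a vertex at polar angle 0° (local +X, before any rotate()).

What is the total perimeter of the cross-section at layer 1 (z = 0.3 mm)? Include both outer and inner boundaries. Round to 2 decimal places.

At z = 0.3 mm: the 6×26.5 cube contributes its full rectangle (perimeter 65.00 mm); the cylinder at (-0.5, 9.5) is absent (z outside [15, 36.5]); Taking the union: only the 6×26.5 cube is present, so the union is just that shape — boundary = 65.00 mm; (rotated 20° about Z; rotation is an isometry so areas/perimeters/island counts are preserved). Overall, the cross-section is a single solid region. Total boundary length (outer) = 65.00 mm.

65.00 mm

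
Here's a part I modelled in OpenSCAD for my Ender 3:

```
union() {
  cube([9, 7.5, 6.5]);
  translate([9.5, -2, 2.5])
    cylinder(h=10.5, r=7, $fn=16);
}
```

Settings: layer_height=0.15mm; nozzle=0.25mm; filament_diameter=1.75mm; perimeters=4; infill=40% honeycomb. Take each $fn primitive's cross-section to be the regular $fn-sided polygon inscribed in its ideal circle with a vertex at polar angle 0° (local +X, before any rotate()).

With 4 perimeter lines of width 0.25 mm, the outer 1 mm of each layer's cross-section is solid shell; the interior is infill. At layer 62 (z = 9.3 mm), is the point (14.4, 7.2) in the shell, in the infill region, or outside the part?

outside

At z = 9.3 mm: the cube is not intersected at this z (z outside [0, 6.5]); the r=7 cylinder at (9.5, -2) contributes a regular 16-gon of circumradius 7; Combining (union): only the r=7 cylinder at (9.5, -2) is present, so the union is just that shape — 1 connected region. Overall, the cross-section is a single solid region. The nearest boundary edge runs (14.45, 2.95)→(12.18, 4.47); distance from the point to it = 3.51 mm. The point is not inside any of the regions above, so it lies outside the cross-section (3.51 mm from the nearest boundary).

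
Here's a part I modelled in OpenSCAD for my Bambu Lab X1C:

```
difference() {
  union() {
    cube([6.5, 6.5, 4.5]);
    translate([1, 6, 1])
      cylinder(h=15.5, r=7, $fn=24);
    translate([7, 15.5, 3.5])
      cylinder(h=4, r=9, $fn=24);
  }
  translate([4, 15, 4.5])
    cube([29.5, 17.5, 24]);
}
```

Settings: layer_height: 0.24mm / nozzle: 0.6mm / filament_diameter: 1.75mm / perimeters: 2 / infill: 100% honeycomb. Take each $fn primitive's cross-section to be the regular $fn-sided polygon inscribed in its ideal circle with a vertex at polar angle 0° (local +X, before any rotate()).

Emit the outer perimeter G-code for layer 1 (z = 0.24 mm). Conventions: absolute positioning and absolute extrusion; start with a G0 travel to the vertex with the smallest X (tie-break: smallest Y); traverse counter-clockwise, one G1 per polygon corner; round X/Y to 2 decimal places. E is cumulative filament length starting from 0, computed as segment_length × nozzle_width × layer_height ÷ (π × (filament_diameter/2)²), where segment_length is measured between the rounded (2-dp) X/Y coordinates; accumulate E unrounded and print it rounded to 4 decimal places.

G0 X0.00 Y0.00 Z0.24
G1 X6.50 Y0.00 E0.3891
G1 X6.50 Y6.50 E0.7783
G1 X0.00 Y6.50 E1.1674
G1 X0.00 Y0.00 E1.5566

At z = 0.24 mm: the cube (footprint 6.5×6.5) is included at this height; the cylinder at (1, 6) is absent (z outside [1, 16.5]); the cylinder at (7, 15.5) is not intersected at this z (z outside [3.5, 7.5]); Merging all regions: only the 6.5×6.5 cube is present, so the union is just that shape — 1 connected region; the cube at (4, 15) is not intersected at this z (z outside [4.5, 28.5]); Subtracting the remaining from the first: none of the subtracted shapes is present at this height, so the result so far is unchanged — 1 connected region. The outline is a single polygon with 4 vertices. Extrusion per mm of travel: 0.6 × 0.24 / (π × 0.875²) = 0.059868. Accumulating E over each segment gives final E = 1.5566.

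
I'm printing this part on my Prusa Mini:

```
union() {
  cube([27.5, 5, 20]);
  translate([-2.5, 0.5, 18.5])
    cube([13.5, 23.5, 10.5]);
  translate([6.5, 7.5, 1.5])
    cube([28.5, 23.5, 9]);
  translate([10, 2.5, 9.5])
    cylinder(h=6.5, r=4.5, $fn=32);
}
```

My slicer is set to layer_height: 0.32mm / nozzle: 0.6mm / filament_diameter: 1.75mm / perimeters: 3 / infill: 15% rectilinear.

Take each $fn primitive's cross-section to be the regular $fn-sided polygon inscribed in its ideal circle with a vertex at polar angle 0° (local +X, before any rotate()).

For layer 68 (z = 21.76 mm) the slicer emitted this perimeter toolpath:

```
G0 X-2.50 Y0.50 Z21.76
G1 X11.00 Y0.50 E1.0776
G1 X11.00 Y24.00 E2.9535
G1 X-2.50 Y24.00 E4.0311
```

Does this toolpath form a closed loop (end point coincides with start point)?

no

Start point (G0): (-2.50, 0.50). End point (last G1): the path does not return to the start — open.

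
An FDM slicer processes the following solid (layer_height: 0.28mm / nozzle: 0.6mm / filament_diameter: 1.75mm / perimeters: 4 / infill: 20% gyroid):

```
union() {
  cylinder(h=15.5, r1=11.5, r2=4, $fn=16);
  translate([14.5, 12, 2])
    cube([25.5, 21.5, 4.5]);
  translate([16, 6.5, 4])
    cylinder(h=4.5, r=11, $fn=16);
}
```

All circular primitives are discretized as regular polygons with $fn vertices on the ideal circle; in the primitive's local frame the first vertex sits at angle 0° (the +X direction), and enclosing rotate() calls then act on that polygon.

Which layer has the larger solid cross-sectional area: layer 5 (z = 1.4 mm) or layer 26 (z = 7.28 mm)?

layer 26 (z = 7.28 mm)

Layer 5 (z = 1.4): the cone contributes a regular 16-gon of circumradius 10.823 (interpolated between r1=11.5 and r2=4 at t=0.090) (area = (16/2)·10.823²·sin(360°/16) = 358.58 mm²); the cube at (14.5, 12) does not reach this height (z outside [2, 6.5]); the cylinder at (16, 6.5) is absent (z outside [4, 8.5]); Taking the union: only the cone is present, so the union is just that shape — area = 358.58 mm². So its area = 358.58 mm². Layer 26 (z = 7.28): the cone (r1=11.5→r2=4) has section circumradius 7.977 here — a regular 16-gon (area = (16/2)·7.977²·sin(360°/16) = 194.83 mm²); the cube at (14.5, 12) does not reach this height (z outside [2, 6.5]); the r=11 cylinder at (16, 6.5) contributes a regular 16-gon of circumradius 11 (area = (16/2)·11.000²·sin(360°/16) = 370.44 mm²); Combining (union): the regions partially overlap — summed areas 565.27 mm² minus the doubly-counted overlap 7.00 mm² gives 558.27 mm² — area = 558.27 mm². So its area = 558.27 mm². Layer 26 is larger (558.27 vs 358.58 mm²).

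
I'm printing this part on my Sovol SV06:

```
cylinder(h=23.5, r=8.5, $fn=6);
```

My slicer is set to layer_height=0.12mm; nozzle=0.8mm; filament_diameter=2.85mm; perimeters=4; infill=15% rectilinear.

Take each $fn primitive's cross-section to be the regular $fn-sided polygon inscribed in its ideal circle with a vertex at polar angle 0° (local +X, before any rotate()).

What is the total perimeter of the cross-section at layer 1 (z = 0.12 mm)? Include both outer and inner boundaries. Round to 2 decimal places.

51.00 mm

At z = 0.12 mm: the r=8.5 cylinder contributes a regular 6-gon of circumradius 8.5 (perimeter = 2·6·8.500·sin(180°/6) = 51.00 mm). Overall, the cross-section is a single solid region. Total boundary length (outer) = 51.00 mm.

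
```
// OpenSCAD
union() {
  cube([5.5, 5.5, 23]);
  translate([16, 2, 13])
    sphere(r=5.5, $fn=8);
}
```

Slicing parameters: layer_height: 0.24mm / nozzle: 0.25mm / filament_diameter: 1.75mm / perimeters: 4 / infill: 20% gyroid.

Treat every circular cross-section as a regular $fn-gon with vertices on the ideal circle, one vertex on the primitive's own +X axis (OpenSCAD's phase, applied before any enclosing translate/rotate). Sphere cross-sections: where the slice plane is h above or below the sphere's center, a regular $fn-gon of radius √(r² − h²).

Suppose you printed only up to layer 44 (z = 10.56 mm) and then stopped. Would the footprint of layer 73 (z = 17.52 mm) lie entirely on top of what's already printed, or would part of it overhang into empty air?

entirely on top

Compare the two slices. At z = 10.56: the cube is present — its section is the full 5.5×5.5 rectangle (area 30.25 mm²); the r=5.5 sphere at (16, 2) contributes a regular 8-gon of circumradius √(5.5²−2.44²) = 4.929 (area = (8/2)·4.929²·sin(360°/8) = 68.72 mm²); Combining (union): the 2 present regions are separate (no shared area or edge), so areas and boundary lengths simply add and each stays a separate island — area = 98.97 mm². At z = 17.52: the cube (footprint 5.5×5.5) is included at this height (area 30.25 mm²); the sphere at (16, 2): section is a regular 8-gon, circumradius = √(r²−h²) = √(5.5²−4.52²) = 3.134 (area = (8/2)·3.134²·sin(360°/8) = 27.77 mm²); Combining (union): the 2 present regions are separate (no shared area or edge), so areas and boundary lengths simply add and each stays a separate island — area = 58.02 mm². Checking containment: the cross-section at z = 17.52 is a subset of the cross-section at z = 10.56.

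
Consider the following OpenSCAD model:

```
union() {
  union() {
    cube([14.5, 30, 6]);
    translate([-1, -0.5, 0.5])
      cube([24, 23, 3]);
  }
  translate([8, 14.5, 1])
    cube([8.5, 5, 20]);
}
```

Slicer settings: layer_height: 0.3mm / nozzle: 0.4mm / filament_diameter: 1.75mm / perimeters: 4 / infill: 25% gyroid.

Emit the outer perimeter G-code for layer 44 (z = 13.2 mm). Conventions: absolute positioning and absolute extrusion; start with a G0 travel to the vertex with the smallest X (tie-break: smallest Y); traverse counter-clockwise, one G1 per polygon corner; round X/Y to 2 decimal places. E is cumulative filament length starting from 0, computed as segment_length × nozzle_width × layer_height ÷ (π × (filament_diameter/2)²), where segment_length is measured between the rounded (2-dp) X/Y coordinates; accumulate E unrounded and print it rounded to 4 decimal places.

At z = 13.2 mm: the cube is absent (z outside [0, 6]); the cube at (-1, -0.5) is absent (z outside [0.5, 3.5]); Merging all regions: nothing is present at this height; the 8.5×5 cube at (8, 14.5) contributes its full rectangle; Combining (union): only the 8.5×5 cube at (8, 14.5) is present, so the union is just that shape — 1 connected region. The outline is a single polygon with 4 vertices. Extrusion per mm of travel: 0.4 × 0.3 / (π × 0.875²) = 0.049890. Accumulating E over each segment gives final E = 1.3470.

G0 X8.00 Y14.50 Z13.20
G1 X16.50 Y14.50 E0.4241
G1 X16.50 Y19.50 E0.6735
G1 X8.00 Y19.50 E1.0976
G1 X8.00 Y14.50 E1.3470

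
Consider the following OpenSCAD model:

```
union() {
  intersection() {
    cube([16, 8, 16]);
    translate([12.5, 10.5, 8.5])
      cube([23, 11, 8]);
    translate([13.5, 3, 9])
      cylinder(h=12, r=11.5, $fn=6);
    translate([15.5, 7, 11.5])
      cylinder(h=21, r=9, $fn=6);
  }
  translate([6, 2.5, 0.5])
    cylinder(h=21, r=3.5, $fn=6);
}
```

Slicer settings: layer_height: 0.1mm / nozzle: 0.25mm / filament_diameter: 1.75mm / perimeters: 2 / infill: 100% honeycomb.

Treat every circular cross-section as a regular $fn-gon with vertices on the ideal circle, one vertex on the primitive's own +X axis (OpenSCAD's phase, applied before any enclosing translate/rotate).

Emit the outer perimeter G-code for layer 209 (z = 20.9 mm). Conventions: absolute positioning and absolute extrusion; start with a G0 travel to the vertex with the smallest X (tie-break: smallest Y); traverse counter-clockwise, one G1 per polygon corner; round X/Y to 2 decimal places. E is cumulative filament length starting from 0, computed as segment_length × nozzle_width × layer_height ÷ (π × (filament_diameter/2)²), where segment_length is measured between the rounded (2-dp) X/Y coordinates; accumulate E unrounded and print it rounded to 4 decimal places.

At z = 20.9 mm: the cube is not intersected at this z (z outside [0, 16]); the cube at (12.5, 10.5) is not intersected at this z (z outside [8.5, 16.5]); the r=11.5 cylinder at (13.5, 3) contributes a regular 6-gon of circumradius 11.5; the r=9 cylinder at (15.5, 7) contributes a regular 6-gon of circumradius 9; Taking the intersection: at least one operand is absent at this height, so nothing remains; the cylinder at (6, 2.5): section is a regular 6-gon, circumradius r=3.5; Merging all regions: only the r=3.5 cylinder at (6, 2.5) is present, so the union is just that shape — 1 connected region. The outline is a single polygon with 6 vertices. Extrusion per mm of travel: 0.25 × 0.1 / (π × 0.875²) = 0.010394. Accumulating E over each segment gives final E = 0.2182.

G0 X2.50 Y2.50 Z20.90
G1 X4.25 Y-0.53 E0.0364
G1 X7.75 Y-0.53 E0.0727
G1 X9.50 Y2.50 E0.1091
G1 X7.75 Y5.53 E0.1455
G1 X4.25 Y5.53 E0.1819
G1 X2.50 Y2.50 E0.2182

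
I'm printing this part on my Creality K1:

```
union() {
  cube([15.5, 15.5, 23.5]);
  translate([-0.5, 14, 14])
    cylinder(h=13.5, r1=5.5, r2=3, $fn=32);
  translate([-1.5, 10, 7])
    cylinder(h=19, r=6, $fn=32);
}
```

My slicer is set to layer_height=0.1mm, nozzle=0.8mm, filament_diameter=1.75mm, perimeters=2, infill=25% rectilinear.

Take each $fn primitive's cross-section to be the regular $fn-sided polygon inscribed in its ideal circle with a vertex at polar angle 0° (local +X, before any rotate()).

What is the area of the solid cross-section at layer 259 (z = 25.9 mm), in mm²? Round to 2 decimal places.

At z = 25.9 mm: the cube does not reach this height (z outside [0, 23.5]); the cone at (-0.5, 14) contributes a regular 32-gon of circumradius 3.296 (interpolated between r1=5.5 and r2=3 at t=0.881) (area = (32/2)·3.296²·sin(360°/32) = 33.92 mm²); the r=6 cylinder at (-1.5, 10) gives a regular 32-gon of circumradius 6 (constant along its height) (area = (32/2)·6.000²·sin(360°/32) = 112.37 mm²); Merging all regions: the regions partially overlap — summed areas 146.29 mm² minus the doubly-counted overlap 27.01 mm² gives 119.28 mm² — area = 119.28 mm². Overall, the cross-section is a single solid region. Net area = 119.28 mm².

119.28 mm²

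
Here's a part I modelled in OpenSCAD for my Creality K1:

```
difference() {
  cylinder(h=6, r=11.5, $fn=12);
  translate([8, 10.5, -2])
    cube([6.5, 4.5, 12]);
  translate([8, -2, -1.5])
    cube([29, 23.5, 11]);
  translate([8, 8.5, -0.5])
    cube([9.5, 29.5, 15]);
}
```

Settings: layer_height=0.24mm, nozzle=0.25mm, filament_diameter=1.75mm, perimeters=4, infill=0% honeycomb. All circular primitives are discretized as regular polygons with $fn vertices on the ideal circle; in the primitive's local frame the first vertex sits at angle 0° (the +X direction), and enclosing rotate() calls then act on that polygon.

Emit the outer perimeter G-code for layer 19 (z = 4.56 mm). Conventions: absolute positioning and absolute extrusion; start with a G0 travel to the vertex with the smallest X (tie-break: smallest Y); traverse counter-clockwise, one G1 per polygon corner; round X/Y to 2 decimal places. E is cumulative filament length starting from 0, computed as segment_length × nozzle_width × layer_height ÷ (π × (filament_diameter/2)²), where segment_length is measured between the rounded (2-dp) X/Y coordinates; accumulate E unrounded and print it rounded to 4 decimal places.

G0 X-11.50 Y0.00 Z4.56
G1 X-9.96 Y-5.75 E0.1485
G1 X-5.75 Y-9.96 E0.2970
G1 X0.00 Y-11.50 E0.4455
G1 X5.75 Y-9.96 E0.5940
G1 X9.96 Y-5.75 E0.7425
G1 X10.96 Y-2.00 E0.8393
G1 X8.00 Y-2.00 E0.9132
G1 X8.00 Y7.71 E1.1554
G1 X5.75 Y9.96 E1.2347
G1 X0.00 Y11.50 E1.3832
G1 X-5.75 Y9.96 E1.5317
G1 X-9.96 Y5.75 E1.6802
G1 X-11.50 Y0.00 E1.8287

At z = 4.56 mm: the r=11.5 cylinder contributes a regular 12-gon of circumradius 11.5; the cube at (8, 10.5) (footprint 6.5×4.5) is included at this height; the 29×23.5 cube at (8, -2) contributes its full rectangle; the cube at (8, 8.5) (footprint 9.5×29.5) is included at this height; Subtracting the remaining from the first: starting from the r=11.5 cylinder, the 6.5×4.5 cube at (8, 10.5) misses the remaining region (no effect); the 29×23.5 cube at (8, -2) partially overlaps it — only the 24.08 mm² overlap (of its 681.50 mm²) is removed, clipping the outline; the 9.5×29.5 cube at (8, 8.5) misses the remaining region (no effect) — 1 connected region. The outline is a single polygon with 13 vertices. Extrusion per mm of travel: 0.25 × 0.24 / (π × 0.875²) = 0.024945. Accumulating E over each segment gives final E = 1.8287.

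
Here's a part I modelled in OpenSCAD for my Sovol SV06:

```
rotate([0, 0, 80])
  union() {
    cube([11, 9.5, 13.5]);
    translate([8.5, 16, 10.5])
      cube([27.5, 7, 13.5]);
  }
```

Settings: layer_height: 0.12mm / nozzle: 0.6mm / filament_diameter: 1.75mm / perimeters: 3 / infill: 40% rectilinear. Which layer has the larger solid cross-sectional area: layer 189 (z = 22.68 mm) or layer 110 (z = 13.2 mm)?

Layer 189 (z = 22.68): the cube is not intersected at this z (z outside [0, 13.5]); the cube at (8.5, 16) (footprint 27.5×7) is included at this height (area 192.50 mm²); Taking the union: only the 27.5×7 cube at (8.5, 16) is present, so the union is just that shape — area = 192.50 mm²; (rotated 80° about Z; rotation is an isometry so areas/perimeters/island counts are preserved). So its area = 192.50 mm². Layer 110 (z = 13.2): the cube (footprint 11×9.5) is included at this height (area 104.50 mm²); the 27.5×7 cube at (8.5, 16) contributes its full rectangle (area 192.50 mm²); Merging all regions: the 2 present regions are separate (no shared area or edge), so areas and boundary lengths simply add and each stays a separate island — area = 297.00 mm²; (rotated 80° about Z; rotation is an isometry so areas/perimeters/island counts are preserved). So its area = 297.00 mm². Layer 110 is larger (297.00 vs 192.50 mm²).

layer 110 (z = 13.2 mm)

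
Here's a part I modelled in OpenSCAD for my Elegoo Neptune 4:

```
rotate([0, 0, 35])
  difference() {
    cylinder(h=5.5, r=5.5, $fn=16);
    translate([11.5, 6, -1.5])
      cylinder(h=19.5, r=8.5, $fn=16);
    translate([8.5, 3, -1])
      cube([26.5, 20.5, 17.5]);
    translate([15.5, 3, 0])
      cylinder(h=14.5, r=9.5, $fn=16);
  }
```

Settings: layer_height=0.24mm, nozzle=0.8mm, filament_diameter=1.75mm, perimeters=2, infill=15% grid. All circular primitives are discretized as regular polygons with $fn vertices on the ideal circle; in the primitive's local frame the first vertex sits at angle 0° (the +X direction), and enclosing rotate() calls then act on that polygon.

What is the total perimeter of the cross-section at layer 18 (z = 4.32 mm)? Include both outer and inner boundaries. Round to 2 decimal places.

34.24 mm

At z = 4.32 mm: the cylinder: section is a regular 16-gon, circumradius r=5.5 (perimeter = 2·16·5.500·sin(180°/16) = 34.34 mm); the r=8.5 cylinder at (11.5, 6) gives a regular 16-gon of circumradius 8.5 (constant along its height) (perimeter = 2·16·8.500·sin(180°/16) = 53.06 mm); the cube at (8.5, 3) (footprint 26.5×20.5) is included at this height (perimeter 94.00 mm); the cylinder at (15.5, 3): section is a regular 16-gon, circumradius r=9.5 (perimeter = 2·16·9.500·sin(180°/16) = 59.31 mm); Subtracting the remaining from the first: starting from the r=5.5 cylinder, the r=8.5 cylinder at (11.5, 6) partially overlaps it — only the 2.65 mm² overlap (of its 221.19 mm²) is removed, clipping the outline; the 26.5×20.5 cube at (8.5, 3) misses the remaining region (no effect); the r=9.5 cylinder at (15.5, 3) misses the remaining region (no effect) — boundary = 34.24 mm; (rotated 35° about Z; rotation is an isometry so areas/perimeters/island counts are preserved). Overall, the cross-section is a single solid region. Total boundary length (outer) = 34.24 mm.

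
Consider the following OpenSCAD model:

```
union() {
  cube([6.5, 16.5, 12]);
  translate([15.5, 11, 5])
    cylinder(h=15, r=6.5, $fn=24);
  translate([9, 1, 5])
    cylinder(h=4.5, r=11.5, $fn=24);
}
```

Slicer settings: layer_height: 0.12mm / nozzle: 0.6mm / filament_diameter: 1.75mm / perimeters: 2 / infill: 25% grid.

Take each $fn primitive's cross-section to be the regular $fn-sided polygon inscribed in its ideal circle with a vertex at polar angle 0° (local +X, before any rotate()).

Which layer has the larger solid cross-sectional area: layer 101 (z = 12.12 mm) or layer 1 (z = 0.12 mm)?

Layer 101 (z = 12.12): the cube is not intersected at this z (z outside [0, 12]); the cylinder at (15.5, 11): section is a regular 24-gon, circumradius r=6.5 (area = (24/2)·6.500²·sin(360°/24) = 131.22 mm²); the cylinder at (9, 1) does not reach this height (z outside [5, 9.5]); Merging all regions: only the r=6.5 cylinder at (15.5, 11) is present, so the union is just that shape — area = 131.22 mm². So its area = 131.22 mm². Layer 1 (z = 0.12): the cube (footprint 6.5×16.5) is included at this height (area 107.25 mm²); the cylinder at (15.5, 11) is not intersected at this z (z outside [5, 20]); the cylinder at (9, 1) is absent (z outside [5, 9.5]); Merging all regions: only the 6.5×16.5 cube is present, so the union is just that shape — area = 107.25 mm². So its area = 107.25 mm². Layer 101 is larger (131.22 vs 107.25 mm²).

layer 101 (z = 12.12 mm)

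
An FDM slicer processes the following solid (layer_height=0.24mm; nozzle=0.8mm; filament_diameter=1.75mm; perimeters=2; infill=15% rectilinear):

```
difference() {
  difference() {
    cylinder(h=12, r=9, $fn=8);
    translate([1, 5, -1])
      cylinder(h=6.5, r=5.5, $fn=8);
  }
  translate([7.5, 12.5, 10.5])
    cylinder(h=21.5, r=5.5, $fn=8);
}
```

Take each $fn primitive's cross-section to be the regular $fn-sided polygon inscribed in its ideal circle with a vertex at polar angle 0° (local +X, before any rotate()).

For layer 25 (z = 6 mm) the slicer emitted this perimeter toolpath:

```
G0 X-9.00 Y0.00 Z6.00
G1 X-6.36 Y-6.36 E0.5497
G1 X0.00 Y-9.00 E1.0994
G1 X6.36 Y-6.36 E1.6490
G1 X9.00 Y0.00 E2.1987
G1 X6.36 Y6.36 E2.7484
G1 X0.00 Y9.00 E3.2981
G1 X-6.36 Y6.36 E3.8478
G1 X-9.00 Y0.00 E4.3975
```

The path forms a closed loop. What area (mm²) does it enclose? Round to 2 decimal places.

Apply the shoelace formula to the sequence of (X, Y) vertices; enclosed area = 228.96 mm².

228.96 mm²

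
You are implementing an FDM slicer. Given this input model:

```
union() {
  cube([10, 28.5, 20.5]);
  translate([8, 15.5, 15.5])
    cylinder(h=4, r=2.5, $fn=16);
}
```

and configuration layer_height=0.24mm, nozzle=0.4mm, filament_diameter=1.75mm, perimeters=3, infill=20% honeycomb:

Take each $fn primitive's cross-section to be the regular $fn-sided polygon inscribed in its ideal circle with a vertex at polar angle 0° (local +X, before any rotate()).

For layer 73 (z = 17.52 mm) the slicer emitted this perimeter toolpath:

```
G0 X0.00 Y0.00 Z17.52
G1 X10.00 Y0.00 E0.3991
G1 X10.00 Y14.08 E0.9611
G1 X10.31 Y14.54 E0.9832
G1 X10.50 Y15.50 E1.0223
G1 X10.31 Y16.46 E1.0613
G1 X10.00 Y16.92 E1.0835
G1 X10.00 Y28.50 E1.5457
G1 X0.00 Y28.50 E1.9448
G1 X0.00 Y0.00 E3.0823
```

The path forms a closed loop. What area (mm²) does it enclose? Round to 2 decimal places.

285.92 mm²

Apply the shoelace formula to the sequence of (X, Y) vertices; enclosed area = 285.92 mm².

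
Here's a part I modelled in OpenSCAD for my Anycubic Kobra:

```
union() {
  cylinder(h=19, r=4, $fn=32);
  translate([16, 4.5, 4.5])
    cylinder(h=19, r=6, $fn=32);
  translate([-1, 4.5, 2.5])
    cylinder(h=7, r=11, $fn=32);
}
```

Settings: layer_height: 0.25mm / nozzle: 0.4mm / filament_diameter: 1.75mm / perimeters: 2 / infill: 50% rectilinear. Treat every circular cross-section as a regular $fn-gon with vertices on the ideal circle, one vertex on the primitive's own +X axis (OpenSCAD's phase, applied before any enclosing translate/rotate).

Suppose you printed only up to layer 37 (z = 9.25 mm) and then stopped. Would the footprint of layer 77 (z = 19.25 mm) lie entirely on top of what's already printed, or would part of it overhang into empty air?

Compare the two slices. At z = 9.25: the cylinder: section is a regular 32-gon, circumradius r=4 (area = (32/2)·4.000²·sin(360°/32) = 49.94 mm²); the r=6 cylinder at (16, 4.5) contributes a regular 32-gon of circumradius 6 (area = (32/2)·6.000²·sin(360°/32) = 112.37 mm²); the r=11 cylinder at (-1, 4.5) contributes a regular 32-gon of circumradius 11 (area = (32/2)·11.000²·sin(360°/32) = 377.69 mm²); Taking the union: the regions partially overlap — summed areas 540.01 mm² minus the doubly-counted overlap 49.94 mm² gives 490.07 mm² — area = 490.07 mm². At z = 19.25: the cylinder does not reach this height (z outside [0, 19]); the r=6 cylinder at (16, 4.5) contributes a regular 32-gon of circumradius 6 (area = (32/2)·6.000²·sin(360°/32) = 112.37 mm²); the cylinder at (-1, 4.5) does not reach this height (z outside [2.5, 9.5]); Combining (union): only the r=6 cylinder at (16, 4.5) is present, so the union is just that shape — area = 112.37 mm². Checking containment: the cross-section at z = 19.25 is a subset of the cross-section at z = 9.25.

entirely on top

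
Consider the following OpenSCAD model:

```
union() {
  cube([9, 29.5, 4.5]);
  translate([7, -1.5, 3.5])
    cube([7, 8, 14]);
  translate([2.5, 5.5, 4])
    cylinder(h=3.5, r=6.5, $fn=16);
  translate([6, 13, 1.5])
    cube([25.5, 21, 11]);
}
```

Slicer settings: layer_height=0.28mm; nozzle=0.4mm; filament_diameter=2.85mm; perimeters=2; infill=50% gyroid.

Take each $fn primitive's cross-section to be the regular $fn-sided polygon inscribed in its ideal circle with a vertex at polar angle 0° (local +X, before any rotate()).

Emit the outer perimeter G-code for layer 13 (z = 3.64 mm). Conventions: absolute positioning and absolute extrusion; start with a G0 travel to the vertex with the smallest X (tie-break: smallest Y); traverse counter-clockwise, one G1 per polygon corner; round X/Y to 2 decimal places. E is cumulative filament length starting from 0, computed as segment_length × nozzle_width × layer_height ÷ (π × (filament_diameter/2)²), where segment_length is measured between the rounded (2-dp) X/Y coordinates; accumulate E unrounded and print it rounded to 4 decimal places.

At z = 3.64 mm: the cube (footprint 9×29.5) is included at this height; the cube at (7, -1.5) is present — its section is the full 7×8 rectangle; the cylinder at (2.5, 5.5) is absent (z outside [4, 7.5]); the 25.5×21 cube at (6, 13) contributes its full rectangle; Merging all regions: the regions partially overlap (shared area 62.50 mm²), so overlapping operands fuse into one piece — 1 connected region. The outline is a single polygon with 12 vertices. Extrusion per mm of travel: 0.4 × 0.28 / (π × 1.425²) = 0.017557. Accumulating E over each segment gives final E = 2.5281.

G0 X0.00 Y0.00 Z3.64
G1 X7.00 Y0.00 E0.1229
G1 X7.00 Y-1.50 E0.1492
G1 X14.00 Y-1.50 E0.2721
G1 X14.00 Y6.50 E0.4126
G1 X9.00 Y6.50 E0.5004
G1 X9.00 Y13.00 E0.6145
G1 X31.50 Y13.00 E1.0095
G1 X31.50 Y34.00 E1.3782
G1 X6.00 Y34.00 E1.8259
G1 X6.00 Y29.50 E1.9049
G1 X0.00 Y29.50 E2.0102
G1 X0.00 Y0.00 E2.5281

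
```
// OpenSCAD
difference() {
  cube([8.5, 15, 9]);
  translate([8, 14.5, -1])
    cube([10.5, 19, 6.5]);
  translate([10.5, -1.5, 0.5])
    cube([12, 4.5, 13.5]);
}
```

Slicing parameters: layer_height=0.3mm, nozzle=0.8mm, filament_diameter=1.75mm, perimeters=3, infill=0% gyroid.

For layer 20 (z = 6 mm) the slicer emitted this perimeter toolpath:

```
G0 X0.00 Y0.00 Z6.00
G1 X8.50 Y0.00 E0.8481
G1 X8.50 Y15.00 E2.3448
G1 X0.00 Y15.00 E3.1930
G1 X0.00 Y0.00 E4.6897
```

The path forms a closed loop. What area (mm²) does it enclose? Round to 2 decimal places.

Apply the shoelace formula to the sequence of (X, Y) vertices; enclosed area = 127.50 mm².

127.50 mm²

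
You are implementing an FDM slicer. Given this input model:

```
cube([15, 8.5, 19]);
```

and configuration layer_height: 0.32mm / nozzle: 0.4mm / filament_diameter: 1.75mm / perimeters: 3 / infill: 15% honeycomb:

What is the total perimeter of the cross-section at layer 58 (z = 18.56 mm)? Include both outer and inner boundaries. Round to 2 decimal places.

At z = 18.56 mm: the 15×8.5 cube contributes its full rectangle (perimeter 47.00 mm). Overall, the cross-section is a single solid region. Total boundary length (outer) = 47.00 mm.

47.00 mm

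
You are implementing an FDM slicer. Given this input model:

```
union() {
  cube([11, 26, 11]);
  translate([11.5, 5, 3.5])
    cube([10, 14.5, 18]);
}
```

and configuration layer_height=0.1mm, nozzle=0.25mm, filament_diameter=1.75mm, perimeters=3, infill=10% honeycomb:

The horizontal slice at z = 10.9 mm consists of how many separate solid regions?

At z = 10.9 mm: the cube (footprint 11×26) is included at this height; the cube at (11.5, 5) is present — its section is the full 10×14.5 rectangle; Combining (union): the 2 present regions are separate (no shared area or edge), so areas and boundary lengths simply add and each stays a separate island — 2 connected regions. The result has 2 disconnected regions.

2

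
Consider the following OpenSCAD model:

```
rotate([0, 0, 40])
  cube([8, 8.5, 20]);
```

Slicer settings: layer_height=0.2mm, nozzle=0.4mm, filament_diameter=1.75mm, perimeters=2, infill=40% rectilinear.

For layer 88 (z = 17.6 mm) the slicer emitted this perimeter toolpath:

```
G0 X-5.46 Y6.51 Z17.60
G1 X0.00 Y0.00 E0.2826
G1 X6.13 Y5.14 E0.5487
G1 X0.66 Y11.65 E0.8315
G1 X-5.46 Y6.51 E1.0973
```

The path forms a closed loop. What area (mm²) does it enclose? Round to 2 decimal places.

67.96 mm²

Apply the shoelace formula to the sequence of (X, Y) vertices; enclosed area = 67.96 mm².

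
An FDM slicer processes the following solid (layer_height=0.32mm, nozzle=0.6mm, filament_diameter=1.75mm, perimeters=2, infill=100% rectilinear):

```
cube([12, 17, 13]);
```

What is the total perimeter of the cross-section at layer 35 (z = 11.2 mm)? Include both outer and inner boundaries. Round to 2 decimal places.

At z = 11.2 mm: the cube (footprint 12×17) is included at this height (perimeter 58.00 mm). Overall, the cross-section is a single solid region. Total boundary length (outer) = 58.00 mm.

58.00 mm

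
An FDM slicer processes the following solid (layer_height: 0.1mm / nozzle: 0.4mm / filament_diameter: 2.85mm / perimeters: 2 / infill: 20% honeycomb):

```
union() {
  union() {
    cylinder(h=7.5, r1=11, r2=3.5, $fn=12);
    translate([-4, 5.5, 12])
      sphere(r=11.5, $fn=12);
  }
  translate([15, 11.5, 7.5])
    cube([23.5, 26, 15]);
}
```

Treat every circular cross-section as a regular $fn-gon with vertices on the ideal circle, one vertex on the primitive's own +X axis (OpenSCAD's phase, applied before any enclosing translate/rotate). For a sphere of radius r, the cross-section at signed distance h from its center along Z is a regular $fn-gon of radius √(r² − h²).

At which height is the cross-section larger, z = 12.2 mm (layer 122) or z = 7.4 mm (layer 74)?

Layer 122 (z = 12.2): the cone is absent (z outside [0, 7.5]); the sphere at (-4, 5.5): section is a regular 12-gon, circumradius = √(r²−h²) = √(11.5²−0.2²) = 11.498 (area = (12/2)·11.498²·sin(360°/12) = 396.63 mm²); Combining (union): only the r=11.5 sphere at (-4, 5.5) is present, so the union is just that shape — area = 396.63 mm²; the 23.5×26 cube at (15, 11.5) contributes its full rectangle (area 611.00 mm²); Merging all regions: the 2 present regions are separate (no shared area or edge), so areas and boundary lengths simply add and each stays a separate island — area = 1007.63 mm². So its area = 1007.63 mm². Layer 74 (z = 7.4): the cone (r1=11→r2=3.5) has section circumradius 3.600 here — a regular 12-gon (area = (12/2)·3.600²·sin(360°/12) = 38.88 mm²); the r=11.5 sphere at (-4, 5.5) contributes a regular 12-gon of circumradius √(11.5²−4.6²) = 10.540 (area = (12/2)·10.540²·sin(360°/12) = 333.27 mm²); Combining (union): the regions partially overlap — summed areas 372.15 mm² minus the doubly-counted overlap 38.85 mm² gives 333.30 mm² — area = 333.30 mm²; the cube at (15, 11.5) is not intersected at this z (z outside [7.5, 22.5]); Taking the union: only that combined region is present, so the union is just that shape — area = 333.30 mm². So its area = 333.30 mm². Layer 122 is larger (1007.63 vs 333.30 mm²).

layer 122 (z = 12.2 mm)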